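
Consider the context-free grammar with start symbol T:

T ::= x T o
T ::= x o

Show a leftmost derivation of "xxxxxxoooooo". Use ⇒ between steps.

T⇒xTo⇒xxToo⇒xxxTooo⇒xxxxToooo⇒xxxxxTooooo⇒xxxxxxoooooo

T ⇒ xTo   [T ::= x T o]
xTo ⇒ xxToo   [T ::= x T o]
xxToo ⇒ xxxTooo   [T ::= x T o]
xxxTooo ⇒ xxxxToooo   [T ::= x T o]
xxxxToooo ⇒ xxxxxTooooo   [T ::= x T o]
xxxxxTooooo ⇒ xxxxxxoooooo   [T ::= x o]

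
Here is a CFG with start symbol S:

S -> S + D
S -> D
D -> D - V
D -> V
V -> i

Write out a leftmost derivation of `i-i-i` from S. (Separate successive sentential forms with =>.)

S => D => D-V => D-V-V => V-V-V => i-V-V => i-i-V => i-i-i

S => D   [S -> D]
D => D-V   [D -> D - V]
D-V => D-V-V   [D -> D - V]
D-V-V => V-V-V   [D -> V]
V-V-V => i-V-V   [V -> i]
i-V-V => i-i-V   [V -> i]
i-i-V => i-i-i   [V -> i]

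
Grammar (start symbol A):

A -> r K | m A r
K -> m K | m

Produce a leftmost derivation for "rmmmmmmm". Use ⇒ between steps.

A⇒rK⇒rmK⇒rmmK⇒rmmmK⇒rmmmmK⇒rmmmmmK⇒rmmmmmmK⇒rmmmmmmm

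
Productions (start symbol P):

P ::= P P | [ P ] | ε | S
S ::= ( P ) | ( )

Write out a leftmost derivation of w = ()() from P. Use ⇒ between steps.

P⇒PP⇒SP⇒()P⇒()S⇒()(P)⇒()()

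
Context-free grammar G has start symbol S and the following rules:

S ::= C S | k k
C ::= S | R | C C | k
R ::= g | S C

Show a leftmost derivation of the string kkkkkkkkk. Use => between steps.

S => CS => RS => SCS => kkCS => kkSS => kkCSS => kkSSS => kkkkSS => kkkkkkS => kkkkkkCS => kkkkkkkS => kkkkkkkkk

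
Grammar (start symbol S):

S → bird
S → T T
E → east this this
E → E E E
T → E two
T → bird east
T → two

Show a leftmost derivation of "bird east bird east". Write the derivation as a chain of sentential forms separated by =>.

S => T T => bird east T => bird east bird east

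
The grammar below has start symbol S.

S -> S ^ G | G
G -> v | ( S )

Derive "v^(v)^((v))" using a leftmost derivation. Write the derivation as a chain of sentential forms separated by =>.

S => S^G => S^G^G => G^G^G => v^G^G => v^(S)^G => v^(G)^G => v^(v)^G => v^(v)^(S) => v^(v)^(G) => v^(v)^((S)) => v^(v)^((G)) => v^(v)^((v))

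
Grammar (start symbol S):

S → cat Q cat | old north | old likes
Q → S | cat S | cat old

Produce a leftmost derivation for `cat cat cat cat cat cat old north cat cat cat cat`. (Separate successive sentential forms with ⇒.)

S ⇒ cat Q cat   [S → cat Q cat]
cat Q cat ⇒ cat S cat   [Q → S]
cat S cat ⇒ cat cat Q cat cat   [S → cat Q cat]
cat cat Q cat cat ⇒ cat cat S cat cat   [Q → S]
cat cat S cat cat ⇒ cat cat cat Q cat cat cat   [S → cat Q cat]
cat cat cat Q cat cat cat ⇒ cat cat cat cat S cat cat cat   [Q → cat S]
cat cat cat cat S cat cat cat ⇒ cat cat cat cat cat Q cat cat cat cat   [S → cat Q cat]
cat cat cat cat cat Q cat cat cat cat ⇒ cat cat cat cat cat cat S cat cat cat cat   [Q → cat S]
cat cat cat cat cat cat S cat cat cat cat ⇒ cat cat cat cat cat cat old north cat cat cat cat   [S → old north]

S ⇒ cat Q cat ⇒ cat S cat ⇒ cat cat Q cat cat ⇒ cat cat S cat cat ⇒ cat cat cat Q cat cat cat ⇒ cat cat cat cat S cat cat cat ⇒ cat cat cat cat cat Q cat cat cat cat ⇒ cat cat cat cat cat cat S cat cat cat cat ⇒ cat cat cat cat cat cat old north cat cat cat cat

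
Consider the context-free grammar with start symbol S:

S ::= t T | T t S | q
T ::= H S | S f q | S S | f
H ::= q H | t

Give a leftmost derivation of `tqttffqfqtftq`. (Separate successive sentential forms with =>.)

S => TtS   [S ::= T t S]
TtS => SfqtS   [T ::= S f q]
SfqtS => tTfqtS   [S ::= t T]
tTfqtS => tSSfqtS   [T ::= S S]
tSSfqtS => tqSfqtS   [S ::= q]
tqSfqtS => tqtTfqtS   [S ::= t T]
tqtTfqtS => tqtSfqfqtS   [T ::= S f q]
tqtSfqfqtS => tqttTfqfqtS   [S ::= t T]
tqttTfqfqtS => tqttffqfqtS   [T ::= f]
tqttffqfqtS => tqttffqfqtTtS   [S ::= T t S]
tqttffqfqtTtS => tqttffqfqtftS   [T ::= f]
tqttffqfqtftS => tqttffqfqtftq   [S ::= q]

S=>TtS=>SfqtS=>tTfqtS=>tSSfqtS=>tqSfqtS=>tqtTfqtS=>tqtSfqfqtS=>tqttTfqfqtS=>tqttffqfqtS=>tqttffqfqtTtS=>tqttffqfqtftS=>tqttffqfqtftq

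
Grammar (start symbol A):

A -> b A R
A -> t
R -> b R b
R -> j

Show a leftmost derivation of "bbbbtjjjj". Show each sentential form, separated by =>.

A => bAR   [A -> b A R]
bAR => bbARR   [A -> b A R]
bbARR => bbbARRR   [A -> b A R]
bbbARRR => bbbbARRRR   [A -> b A R]
bbbbARRRR => bbbbtRRRR   [A -> t]
bbbbtRRRR => bbbbtjRRR   [R -> j]
bbbbtjRRR => bbbbtjjRR   [R -> j]
bbbbtjjRR => bbbbtjjjR   [R -> j]
bbbbtjjjR => bbbbtjjjj   [R -> j]

A=>bAR=>bbARR=>bbbARRR=>bbbbARRRR=>bbbbtRRRR=>bbbbtjRRR=>bbbbtjjRR=>bbbbtjjjR=>bbbbtjjjj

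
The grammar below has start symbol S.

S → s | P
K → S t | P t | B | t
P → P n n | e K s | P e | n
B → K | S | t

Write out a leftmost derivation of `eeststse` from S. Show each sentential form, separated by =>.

S => P => Pe => eKse => eStse => ePtse => eeKstse => eeStstse => eeststse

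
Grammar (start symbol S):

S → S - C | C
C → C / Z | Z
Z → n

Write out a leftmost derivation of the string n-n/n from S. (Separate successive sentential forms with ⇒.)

S ⇒ S-C ⇒ C-C ⇒ Z-C ⇒ n-C ⇒ n-C/Z ⇒ n-Z/Z ⇒ n-n/Z ⇒ n-n/n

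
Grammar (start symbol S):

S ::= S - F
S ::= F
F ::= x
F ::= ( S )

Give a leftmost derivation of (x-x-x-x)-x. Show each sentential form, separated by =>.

S => S-F   [S ::= S - F]
S-F => F-F   [S ::= F]
F-F => (S)-F   [F ::= ( S )]
(S)-F => (S-F)-F   [S ::= S - F]
(S-F)-F => (S-F-F)-F   [S ::= S - F]
(S-F-F)-F => (S-F-F-F)-F   [S ::= S - F]
(S-F-F-F)-F => (F-F-F-F)-F   [S ::= F]
(F-F-F-F)-F => (x-F-F-F)-F   [F ::= x]
(x-F-F-F)-F => (x-x-F-F)-F   [F ::= x]
(x-x-F-F)-F => (x-x-x-F)-F   [F ::= x]
(x-x-x-F)-F => (x-x-x-x)-F   [F ::= x]
(x-x-x-x)-F => (x-x-x-x)-x   [F ::= x]

S => S-F => F-F => (S)-F => (S-F)-F => (S-F-F)-F => (S-F-F-F)-F => (F-F-F-F)-F => (x-F-F-F)-F => (x-x-F-F)-F => (x-x-x-F)-F => (x-x-x-x)-F => (x-x-x-x)-x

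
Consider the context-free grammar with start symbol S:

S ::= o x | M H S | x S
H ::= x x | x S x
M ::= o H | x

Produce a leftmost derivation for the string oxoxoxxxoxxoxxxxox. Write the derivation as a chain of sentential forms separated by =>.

S=>MHS=>oHHS=>oxSxHS=>oxMHSxHS=>oxoHHSxHS=>oxoxSxHSxHS=>oxoxoxxHSxHS=>oxoxoxxxSxSxHS=>oxoxoxxxoxxSxHS=>oxoxoxxxoxxoxxHS=>oxoxoxxxoxxoxxxxS=>oxoxoxxxoxxoxxxxox

S => MHS   [S ::= M H S]
MHS => oHHS   [M ::= o H]
oHHS => oxSxHS   [H ::= x S x]
oxSxHS => oxMHSxHS   [S ::= M H S]
oxMHSxHS => oxoHHSxHS   [M ::= o H]
oxoHHSxHS => oxoxSxHSxHS   [H ::= x S x]
oxoxSxHSxHS => oxoxoxxHSxHS   [S ::= o x]
oxoxoxxHSxHS => oxoxoxxxSxSxHS   [H ::= x S x]
oxoxoxxxSxSxHS => oxoxoxxxoxxSxHS   [S ::= o x]
oxoxoxxxoxxSxHS => oxoxoxxxoxxoxxHS   [S ::= o x]
oxoxoxxxoxxoxxHS => oxoxoxxxoxxoxxxxS   [H ::= x x]
oxoxoxxxoxxoxxxxS => oxoxoxxxoxxoxxxxox   [S ::= o x]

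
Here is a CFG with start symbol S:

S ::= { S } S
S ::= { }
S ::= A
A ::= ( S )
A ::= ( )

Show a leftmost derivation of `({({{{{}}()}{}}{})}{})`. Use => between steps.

S => A => (S) => ({S}S) => ({A}S) => ({(S)}S) => ({({S}S)}S) => ({({{S}S}S)}S) => ({({{{S}S}S}S)}S) => ({({{{{}}S}S}S)}S) => ({({{{{}}A}S}S)}S) => ({({{{{}}()}S}S)}S) => ({({{{{}}()}{}}S)}S) => ({({{{{}}()}{}}{})}S) => ({({{{{}}()}{}}{})}{})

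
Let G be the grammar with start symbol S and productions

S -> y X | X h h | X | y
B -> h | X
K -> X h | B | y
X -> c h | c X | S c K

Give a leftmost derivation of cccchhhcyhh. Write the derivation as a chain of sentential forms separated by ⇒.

S ⇒ Xhh ⇒ cXhh ⇒ cScKhh ⇒ cXhhcKhh ⇒ ccXhhcKhh ⇒ cccXhhcKhh ⇒ cccchhhcKhh ⇒ cccchhhcyhh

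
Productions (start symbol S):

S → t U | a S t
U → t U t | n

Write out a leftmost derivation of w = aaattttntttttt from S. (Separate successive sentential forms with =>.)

S => aSt => aaStt => aaaSttt => aaatUttt => aaattUtttt => aaatttUttttt => aaattttUtttttt => aaattttntttttt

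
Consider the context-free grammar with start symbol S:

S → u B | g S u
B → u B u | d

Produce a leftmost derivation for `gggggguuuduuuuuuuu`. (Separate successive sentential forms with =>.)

S => gSu => ggSuu => gggSuuu => ggggSuuuu => gggggSuuuuu => ggggggSuuuuuu => gggggguBuuuuuu => gggggguuBuuuuuuu => gggggguuuBuuuuuuuu => gggggguuuduuuuuuuu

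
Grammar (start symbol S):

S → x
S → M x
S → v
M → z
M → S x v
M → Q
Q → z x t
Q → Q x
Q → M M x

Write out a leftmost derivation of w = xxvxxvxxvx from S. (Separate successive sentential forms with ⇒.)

S ⇒ Mx ⇒ Sxvx ⇒ Mxxvx ⇒ Sxvxxvx ⇒ Mxxvxxvx ⇒ Sxvxxvxxvx ⇒ xxvxxvxxvx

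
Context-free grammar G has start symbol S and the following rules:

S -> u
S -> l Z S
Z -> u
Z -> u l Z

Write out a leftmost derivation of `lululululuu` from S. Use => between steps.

S => lZS => lulZS => luluS => lululZS => lululuS => lulululZS => lulululuS => lululululZS => lululululuS => lululululuu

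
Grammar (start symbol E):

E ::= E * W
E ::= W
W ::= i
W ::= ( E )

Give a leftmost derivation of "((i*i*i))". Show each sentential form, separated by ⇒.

E ⇒ W ⇒ (E) ⇒ (W) ⇒ ((E)) ⇒ ((E*W)) ⇒ ((E*W*W)) ⇒ ((W*W*W)) ⇒ ((i*W*W)) ⇒ ((i*i*W)) ⇒ ((i*i*i))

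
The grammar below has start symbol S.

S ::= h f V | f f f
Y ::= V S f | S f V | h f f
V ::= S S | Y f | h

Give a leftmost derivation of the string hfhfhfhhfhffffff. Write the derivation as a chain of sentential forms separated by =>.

S => hfV   [S ::= h f V]
hfV => hfSS   [V ::= S S]
hfSS => hfhfVS   [S ::= h f V]
hfhfVS => hfhfSSS   [V ::= S S]
hfhfSSS => hfhfhfVSS   [S ::= h f V]
hfhfhfVSS => hfhfhfhSS   [V ::= h]
hfhfhfhSS => hfhfhfhhfVS   [S ::= h f V]
hfhfhfhhfVS => hfhfhfhhfYfS   [V ::= Y f]
hfhfhfhhfYfS => hfhfhfhhfhfffS   [Y ::= h f f]
hfhfhfhhfhfffS => hfhfhfhhfhffffff   [S ::= f f f]

S => hfV => hfSS => hfhfVS => hfhfSSS => hfhfhfVSS => hfhfhfhSS => hfhfhfhhfVS => hfhfhfhhfYfS => hfhfhfhhfhfffS => hfhfhfhhfhffffff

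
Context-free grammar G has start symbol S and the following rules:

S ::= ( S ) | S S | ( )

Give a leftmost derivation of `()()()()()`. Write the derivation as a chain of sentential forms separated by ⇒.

S ⇒ SS ⇒ ()S ⇒ ()SS ⇒ ()SSS ⇒ ()SSSS ⇒ ()()SSS ⇒ ()()()SS ⇒ ()()()()S ⇒ ()()()()()

S ⇒ SS   [S ::= S S]
SS ⇒ ()S   [S ::= ( )]
()S ⇒ ()SS   [S ::= S S]
()SS ⇒ ()SSS   [S ::= S S]
()SSS ⇒ ()SSSS   [S ::= S S]
()SSSS ⇒ ()()SSS   [S ::= ( )]
()()SSS ⇒ ()()()SS   [S ::= ( )]
()()()SS ⇒ ()()()()S   [S ::= ( )]
()()()()S ⇒ ()()()()()   [S ::= ( )]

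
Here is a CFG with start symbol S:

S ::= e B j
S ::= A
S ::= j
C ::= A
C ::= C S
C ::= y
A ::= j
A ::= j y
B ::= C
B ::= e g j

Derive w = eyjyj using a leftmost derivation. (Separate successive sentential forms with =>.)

S => eBj => eCj => eCSj => eySj => eyAj => eyjyj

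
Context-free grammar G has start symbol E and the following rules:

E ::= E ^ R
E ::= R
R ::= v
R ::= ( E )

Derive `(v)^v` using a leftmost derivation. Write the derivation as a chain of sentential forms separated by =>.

E => E^R   [E ::= E ^ R]
E^R => R^R   [E ::= R]
R^R => (E)^R   [R ::= ( E )]
(E)^R => (R)^R   [E ::= R]
(R)^R => (v)^R   [R ::= v]
(v)^R => (v)^v   [R ::= v]

E => E^R => R^R => (E)^R => (R)^R => (v)^R => (v)^v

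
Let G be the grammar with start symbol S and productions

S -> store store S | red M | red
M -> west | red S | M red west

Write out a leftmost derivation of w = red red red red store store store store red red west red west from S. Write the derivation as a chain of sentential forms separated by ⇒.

S ⇒ red M   [S -> red M]
red M ⇒ red M red west   [M -> M red west]
red M red west ⇒ red red S red west   [M -> red S]
red red S red west ⇒ red red red M red west   [S -> red M]
red red red M red west ⇒ red red red M red west red west   [M -> M red west]
red red red M red west red west ⇒ red red red red S red west red west   [M -> red S]
red red red red S red west red west ⇒ red red red red store store S red west red west   [S -> store store S]
red red red red store store S red west red west ⇒ red red red red store store store store S red west red west   [S -> store store S]
red red red red store store store store S red west red west ⇒ red red red red store store store store red red west red west   [S -> red]

S ⇒ red M ⇒ red M red west ⇒ red red S red west ⇒ red red red M red west ⇒ red red red M red west red west ⇒ red red red red S red west red west ⇒ red red red red store store S red west red west ⇒ red red red red store store store store S red west red west ⇒ red red red red store store store store red red west red west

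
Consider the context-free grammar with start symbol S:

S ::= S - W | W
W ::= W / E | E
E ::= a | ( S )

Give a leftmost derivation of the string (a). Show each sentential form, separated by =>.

S => W => E => (S) => (W) => (E) => (a)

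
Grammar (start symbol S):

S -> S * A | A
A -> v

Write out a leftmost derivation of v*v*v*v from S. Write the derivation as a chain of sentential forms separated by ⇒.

S ⇒ S*A   [S -> S * A]
S*A ⇒ S*A*A   [S -> S * A]
S*A*A ⇒ S*A*A*A   [S -> S * A]
S*A*A*A ⇒ A*A*A*A   [S -> A]
A*A*A*A ⇒ v*A*A*A   [A -> v]
v*A*A*A ⇒ v*v*A*A   [A -> v]
v*v*A*A ⇒ v*v*v*A   [A -> v]
v*v*v*A ⇒ v*v*v*v   [A -> v]

S ⇒ S*A ⇒ S*A*A ⇒ S*A*A*A ⇒ A*A*A*A ⇒ v*A*A*A ⇒ v*v*A*A ⇒ v*v*v*A ⇒ v*v*v*v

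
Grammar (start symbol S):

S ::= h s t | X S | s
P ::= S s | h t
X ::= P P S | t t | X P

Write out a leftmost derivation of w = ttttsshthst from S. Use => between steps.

S => XS   [S ::= X S]
XS => XPS   [X ::= X P]
XPS => XPPS   [X ::= X P]
XPPS => ttPPS   [X ::= t t]
ttPPS => ttSsPS   [P ::= S s]
ttSsPS => ttXSsPS   [S ::= X S]
ttXSsPS => ttttSsPS   [X ::= t t]
ttttSsPS => ttttssPS   [S ::= s]
ttttssPS => ttttsshtS   [P ::= h t]
ttttsshtS => ttttsshthst   [S ::= h s t]

S=>XS=>XPS=>XPPS=>ttPPS=>ttSsPS=>ttXSsPS=>ttttSsPS=>ttttssPS=>ttttsshtS=>ttttsshthst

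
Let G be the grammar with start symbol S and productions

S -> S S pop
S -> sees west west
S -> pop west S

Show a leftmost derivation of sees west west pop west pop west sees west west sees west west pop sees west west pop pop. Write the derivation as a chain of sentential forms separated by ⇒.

S ⇒ S S pop   [S -> S S pop]
S S pop ⇒ sees west west S pop   [S -> sees west west]
sees west west S pop ⇒ sees west west pop west S pop   [S -> pop west S]
sees west west pop west S pop ⇒ sees west west pop west S S pop pop   [S -> S S pop]
sees west west pop west S S pop pop ⇒ sees west west pop west S S pop S pop pop   [S -> S S pop]
sees west west pop west S S pop S pop pop ⇒ sees west west pop west pop west S S pop S pop pop   [S -> pop west S]
sees west west pop west pop west S S pop S pop pop ⇒ sees west west pop west pop west sees west west S pop S pop pop   [S -> sees west west]
sees west west pop west pop west sees west west S pop S pop pop ⇒ sees west west pop west pop west sees west west sees west west pop S pop pop   [S -> sees west west]
sees west west pop west pop west sees west west sees west west pop S pop pop ⇒ sees west west pop west pop west sees west west sees west west pop sees west west pop pop   [S -> sees west west]

S ⇒ S S pop ⇒ sees west west S pop ⇒ sees west west pop west S pop ⇒ sees west west pop west S S pop pop ⇒ sees west west pop west S S pop S pop pop ⇒ sees west west pop west pop west S S pop S pop pop ⇒ sees west west pop west pop west sees west west S pop S pop pop ⇒ sees west west pop west pop west sees west west sees west west pop S pop pop ⇒ sees west west pop west pop west sees west west sees west west pop sees west west pop pop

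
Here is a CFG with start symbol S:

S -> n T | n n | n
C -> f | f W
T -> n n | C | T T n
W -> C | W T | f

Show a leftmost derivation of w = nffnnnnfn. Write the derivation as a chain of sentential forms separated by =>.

S => nT => nC => nfW => nfWT => nfWTT => nffTT => nffnnT => nffnnTTn => nffnnnnTn => nffnnnnCn => nffnnnnfn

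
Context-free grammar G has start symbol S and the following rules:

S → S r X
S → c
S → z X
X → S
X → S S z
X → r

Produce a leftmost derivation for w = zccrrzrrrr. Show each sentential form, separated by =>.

S => SrX => SrXrX => zXrXrX => zSSzrXrX => zcSzrXrX => zcSrXzrXrX => zccrXzrXrX => zccrrzrXrX => zccrrzrrrX => zccrrzrrrr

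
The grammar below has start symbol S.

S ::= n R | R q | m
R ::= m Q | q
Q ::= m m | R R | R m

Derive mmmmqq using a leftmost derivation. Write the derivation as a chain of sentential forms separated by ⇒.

S ⇒ Rq ⇒ mQq ⇒ mRRq ⇒ mmQRq ⇒ mmmmRq ⇒ mmmmqq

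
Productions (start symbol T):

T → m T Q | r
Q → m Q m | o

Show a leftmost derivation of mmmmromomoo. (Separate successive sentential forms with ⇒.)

T ⇒ mTQ ⇒ mmTQQ ⇒ mmmTQQQ ⇒ mmmmTQQQQ ⇒ mmmmrQQQQ ⇒ mmmmroQQQ ⇒ mmmmromQmQQ ⇒ mmmmromomQQ ⇒ mmmmromomoQ ⇒ mmmmromomoo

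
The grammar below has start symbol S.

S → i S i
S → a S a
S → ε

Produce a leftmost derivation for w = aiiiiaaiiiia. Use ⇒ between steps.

S ⇒ aSa   [S → a S a]
aSa ⇒ aiSia   [S → i S i]
aiSia ⇒ aiiSiia   [S → i S i]
aiiSiia ⇒ aiiiSiiia   [S → i S i]
aiiiSiiia ⇒ aiiiiSiiiia   [S → i S i]
aiiiiSiiiia ⇒ aiiiiaSaiiiia   [S → a S a]
aiiiiaSaiiiia ⇒ aiiiiaaiiiia   [S → ε]

S ⇒ aSa ⇒ aiSia ⇒ aiiSiia ⇒ aiiiSiiia ⇒ aiiiiSiiiia ⇒ aiiiiaSaiiiia ⇒ aiiiiaaiiiia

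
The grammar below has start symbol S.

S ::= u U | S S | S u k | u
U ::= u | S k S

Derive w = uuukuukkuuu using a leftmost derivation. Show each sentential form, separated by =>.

S => SS => SSS => uUSS => uSkSSS => uSukkSSS => uuUukkSSS => uuSkSukkSSS => uuukSukkSSS => uuukuukkSSS => uuukuukkuSS => uuukuukkuuS => uuukuukkuuu

S => SS   [S ::= S S]
SS => SSS   [S ::= S S]
SSS => uUSS   [S ::= u U]
uUSS => uSkSSS   [U ::= S k S]
uSkSSS => uSukkSSS   [S ::= S u k]
uSukkSSS => uuUukkSSS   [S ::= u U]
uuUukkSSS => uuSkSukkSSS   [U ::= S k S]
uuSkSukkSSS => uuukSukkSSS   [S ::= u]
uuukSukkSSS => uuukuukkSSS   [S ::= u]
uuukuukkSSS => uuukuukkuSS   [S ::= u]
uuukuukkuSS => uuukuukkuuS   [S ::= u]
uuukuukkuuS => uuukuukkuuu   [S ::= u]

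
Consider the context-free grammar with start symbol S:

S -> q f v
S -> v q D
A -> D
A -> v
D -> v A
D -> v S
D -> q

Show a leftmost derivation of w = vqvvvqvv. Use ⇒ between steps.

S ⇒ vqD ⇒ vqvA ⇒ vqvD ⇒ vqvvS ⇒ vqvvvqD ⇒ vqvvvqvA ⇒ vqvvvqvv

S ⇒ vqD   [S -> v q D]
vqD ⇒ vqvA   [D -> v A]
vqvA ⇒ vqvD   [A -> D]
vqvD ⇒ vqvvS   [D -> v S]
vqvvS ⇒ vqvvvqD   [S -> v q D]
vqvvvqD ⇒ vqvvvqvA   [D -> v A]
vqvvvqvA ⇒ vqvvvqvv   [A -> v]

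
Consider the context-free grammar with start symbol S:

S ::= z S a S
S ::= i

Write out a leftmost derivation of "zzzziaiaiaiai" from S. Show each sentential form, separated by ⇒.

S ⇒ zSaS ⇒ zzSaSaS ⇒ zzzSaSaSaS ⇒ zzzzSaSaSaSaS ⇒ zzzziaSaSaSaS ⇒ zzzziaiaSaSaS ⇒ zzzziaiaiaSaS ⇒ zzzziaiaiaiaS ⇒ zzzziaiaiaiai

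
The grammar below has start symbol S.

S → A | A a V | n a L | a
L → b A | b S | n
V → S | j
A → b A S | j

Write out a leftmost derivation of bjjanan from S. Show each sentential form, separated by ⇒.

S ⇒ A ⇒ bAS ⇒ bjS ⇒ bjAaV ⇒ bjjaV ⇒ bjjaS ⇒ bjjanaL ⇒ bjjanan

S ⇒ A   [S → A]
A ⇒ bAS   [A → b A S]
bAS ⇒ bjS   [A → j]
bjS ⇒ bjAaV   [S → A a V]
bjAaV ⇒ bjjaV   [A → j]
bjjaV ⇒ bjjaS   [V → S]
bjjaS ⇒ bjjanaL   [S → n a L]
bjjanaL ⇒ bjjanan   [L → n]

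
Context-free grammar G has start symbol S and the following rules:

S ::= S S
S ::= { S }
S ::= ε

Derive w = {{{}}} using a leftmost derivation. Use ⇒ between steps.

S ⇒ SS ⇒ SSS ⇒ SSSS ⇒ {S}SSS ⇒ {SS}SSS ⇒ {SSS}SSS ⇒ {{S}SS}SSS ⇒ {{{S}}SS}SSS ⇒ {{{}}SS}SSS ⇒ {{{}}S}SSS ⇒ {{{}}}SSS ⇒ {{{}}}SS ⇒ {{{}}}S ⇒ {{{}}}

S ⇒ SS   [S ::= S S]
SS ⇒ SSS   [S ::= S S]
SSS ⇒ SSSS   [S ::= S S]
SSSS ⇒ {S}SSS   [S ::= { S }]
{S}SSS ⇒ {SS}SSS   [S ::= S S]
{SS}SSS ⇒ {SSS}SSS   [S ::= S S]
{SSS}SSS ⇒ {{S}SS}SSS   [S ::= { S }]
{{S}SS}SSS ⇒ {{{S}}SS}SSS   [S ::= { S }]
{{{S}}SS}SSS ⇒ {{{}}SS}SSS   [S ::= ε]
{{{}}SS}SSS ⇒ {{{}}S}SSS   [S ::= ε]
{{{}}S}SSS ⇒ {{{}}}SSS   [S ::= ε]
{{{}}}SSS ⇒ {{{}}}SS   [S ::= ε]
{{{}}}SS ⇒ {{{}}}S   [S ::= ε]
{{{}}}S ⇒ {{{}}}   [S ::= ε]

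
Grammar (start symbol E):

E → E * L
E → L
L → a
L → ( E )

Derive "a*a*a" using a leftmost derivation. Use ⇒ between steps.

E⇒E*L⇒E*L*L⇒L*L*L⇒a*L*L⇒a*a*L⇒a*a*a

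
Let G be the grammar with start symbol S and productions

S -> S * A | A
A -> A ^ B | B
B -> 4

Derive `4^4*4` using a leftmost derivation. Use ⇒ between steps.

S ⇒ S*A ⇒ A*A ⇒ A^B*A ⇒ B^B*A ⇒ 4^B*A ⇒ 4^4*A ⇒ 4^4*B ⇒ 4^4*4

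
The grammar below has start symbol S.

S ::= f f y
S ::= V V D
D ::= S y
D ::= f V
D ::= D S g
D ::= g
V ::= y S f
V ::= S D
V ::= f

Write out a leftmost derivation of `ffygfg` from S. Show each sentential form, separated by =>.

S => VVD   [S ::= V V D]
VVD => SDVD   [V ::= S D]
SDVD => ffyDVD   [S ::= f f y]
ffyDVD => ffygVD   [D ::= g]
ffygVD => ffygfD   [V ::= f]
ffygfD => ffygfg   [D ::= g]

S => VVD => SDVD => ffyDVD => ffygVD => ffygfD => ffygfg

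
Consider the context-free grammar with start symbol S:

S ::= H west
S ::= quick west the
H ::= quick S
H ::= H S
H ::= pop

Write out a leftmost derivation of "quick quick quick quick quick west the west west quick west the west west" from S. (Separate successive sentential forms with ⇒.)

S ⇒ H west ⇒ quick S west ⇒ quick H west west ⇒ quick H S west west ⇒ quick quick S S west west ⇒ quick quick H west S west west ⇒ quick quick quick S west S west west ⇒ quick quick quick H west west S west west ⇒ quick quick quick quick S west west S west west ⇒ quick quick quick quick quick west the west west S west west ⇒ quick quick quick quick quick west the west west quick west the west west

S ⇒ H west   [S ::= H west]
H west ⇒ quick S west   [H ::= quick S]
quick S west ⇒ quick H west west   [S ::= H west]
quick H west west ⇒ quick H S west west   [H ::= H S]
quick H S west west ⇒ quick quick S S west west   [H ::= quick S]
quick quick S S west west ⇒ quick quick H west S west west   [S ::= H west]
quick quick H west S west west ⇒ quick quick quick S west S west west   [H ::= quick S]
quick quick quick S west S west west ⇒ quick quick quick H west west S west west   [S ::= H west]
quick quick quick H west west S west west ⇒ quick quick quick quick S west west S west west   [H ::= quick S]
quick quick quick quick S west west S west west ⇒ quick quick quick quick quick west the west west S west west   [S ::= quick west the]
quick quick quick quick quick west the west west S west west ⇒ quick quick quick quick quick west the west west quick west the west west   [S ::= quick west the]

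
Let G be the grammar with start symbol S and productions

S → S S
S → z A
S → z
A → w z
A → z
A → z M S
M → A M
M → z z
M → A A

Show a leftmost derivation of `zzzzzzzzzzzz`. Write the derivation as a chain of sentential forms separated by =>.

S => zA   [S → z A]
zA => zzMS   [A → z M S]
zzMS => zzAAS   [M → A A]
zzAAS => zzzMSAS   [A → z M S]
zzzMSAS => zzzAMSAS   [M → A M]
zzzAMSAS => zzzzMSMSAS   [A → z M S]
zzzzMSMSAS => zzzzzzSMSAS   [M → z z]
zzzzzzSMSAS => zzzzzzzMSAS   [S → z]
zzzzzzzMSAS => zzzzzzzzzSAS   [M → z z]
zzzzzzzzzSAS => zzzzzzzzzzAS   [S → z]
zzzzzzzzzzAS => zzzzzzzzzzzS   [A → z]
zzzzzzzzzzzS => zzzzzzzzzzzz   [S → z]

S => zA => zzMS => zzAAS => zzzMSAS => zzzAMSAS => zzzzMSMSAS => zzzzzzSMSAS => zzzzzzzMSAS => zzzzzzzzzSAS => zzzzzzzzzzAS => zzzzzzzzzzzS => zzzzzzzzzzzz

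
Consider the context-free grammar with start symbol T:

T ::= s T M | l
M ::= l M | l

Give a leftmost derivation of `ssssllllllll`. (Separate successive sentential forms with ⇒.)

T⇒sTM⇒ssTMM⇒sssTMMM⇒ssssTMMMM⇒sssslMMMM⇒ssssllMMMM⇒sssslllMMMM⇒ssssllllMMM⇒sssslllllMMM⇒ssssllllllMM⇒sssslllllllM⇒ssssllllllll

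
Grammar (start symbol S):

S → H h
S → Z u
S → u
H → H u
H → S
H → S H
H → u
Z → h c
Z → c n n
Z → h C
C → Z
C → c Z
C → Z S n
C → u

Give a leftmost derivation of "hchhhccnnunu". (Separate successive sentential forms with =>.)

S => Zu => hCu => hcZu => hchCu => hchZSnu => hchhCSnu => hchhZSnu => hchhhcSnu => hchhhcZunu => hchhhccnnunu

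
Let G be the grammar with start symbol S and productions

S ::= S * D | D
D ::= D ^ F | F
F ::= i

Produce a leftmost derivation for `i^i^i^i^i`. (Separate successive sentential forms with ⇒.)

S ⇒ D ⇒ D^F ⇒ D^F^F ⇒ D^F^F^F ⇒ D^F^F^F^F ⇒ F^F^F^F^F ⇒ i^F^F^F^F ⇒ i^i^F^F^F ⇒ i^i^i^F^F ⇒ i^i^i^i^F ⇒ i^i^i^i^i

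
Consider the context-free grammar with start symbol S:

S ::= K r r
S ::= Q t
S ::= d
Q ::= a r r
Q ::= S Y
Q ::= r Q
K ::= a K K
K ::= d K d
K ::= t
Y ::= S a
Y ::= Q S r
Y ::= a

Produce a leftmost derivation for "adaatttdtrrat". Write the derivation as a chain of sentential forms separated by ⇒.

S ⇒ Qt   [S ::= Q t]
Qt ⇒ SYt   [Q ::= S Y]
SYt ⇒ KrrYt   [S ::= K r r]
KrrYt ⇒ aKKrrYt   [K ::= a K K]
aKKrrYt ⇒ adKdKrrYt   [K ::= d K d]
adKdKrrYt ⇒ adaKKdKrrYt   [K ::= a K K]
adaKKdKrrYt ⇒ adaaKKKdKrrYt   [K ::= a K K]
adaaKKKdKrrYt ⇒ adaatKKdKrrYt   [K ::= t]
adaatKKdKrrYt ⇒ adaattKdKrrYt   [K ::= t]
adaattKdKrrYt ⇒ adaatttdKrrYt   [K ::= t]
adaatttdKrrYt ⇒ adaatttdtrrYt   [K ::= t]
adaatttdtrrYt ⇒ adaatttdtrrat   [Y ::= a]

S ⇒ Qt ⇒ SYt ⇒ KrrYt ⇒ aKKrrYt ⇒ adKdKrrYt ⇒ adaKKdKrrYt ⇒ adaaKKKdKrrYt ⇒ adaatKKdKrrYt ⇒ adaattKdKrrYt ⇒ adaatttdKrrYt ⇒ adaatttdtrrYt ⇒ adaatttdtrrat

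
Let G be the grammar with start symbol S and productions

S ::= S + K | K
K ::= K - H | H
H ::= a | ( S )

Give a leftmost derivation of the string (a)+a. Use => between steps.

S => S+K => K+K => H+K => (S)+K => (K)+K => (H)+K => (a)+K => (a)+H => (a)+a

S => S+K   [S ::= S + K]
S+K => K+K   [S ::= K]
K+K => H+K   [K ::= H]
H+K => (S)+K   [H ::= ( S )]
(S)+K => (K)+K   [S ::= K]
(K)+K => (H)+K   [K ::= H]
(H)+K => (a)+K   [H ::= a]
(a)+K => (a)+H   [K ::= H]
(a)+H => (a)+a   [H ::= a]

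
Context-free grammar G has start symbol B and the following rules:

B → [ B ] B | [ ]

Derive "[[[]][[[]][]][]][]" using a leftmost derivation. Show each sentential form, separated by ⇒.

B ⇒ [B]B   [B → [ B ] B]
[B]B ⇒ [[B]B]B   [B → [ B ] B]
[[B]B]B ⇒ [[[]]B]B   [B → [ ]]
[[[]]B]B ⇒ [[[]][B]B]B   [B → [ B ] B]
[[[]][B]B]B ⇒ [[[]][[B]B]B]B   [B → [ B ] B]
[[[]][[B]B]B]B ⇒ [[[]][[[]]B]B]B   [B → [ ]]
[[[]][[[]]B]B]B ⇒ [[[]][[[]][]]B]B   [B → [ ]]
[[[]][[[]][]]B]B ⇒ [[[]][[[]][]][]]B   [B → [ ]]
[[[]][[[]][]][]]B ⇒ [[[]][[[]][]][]][]   [B → [ ]]

B ⇒ [B]B ⇒ [[B]B]B ⇒ [[[]]B]B ⇒ [[[]][B]B]B ⇒ [[[]][[B]B]B]B ⇒ [[[]][[[]]B]B]B ⇒ [[[]][[[]][]]B]B ⇒ [[[]][[[]][]][]]B ⇒ [[[]][[[]][]][]][]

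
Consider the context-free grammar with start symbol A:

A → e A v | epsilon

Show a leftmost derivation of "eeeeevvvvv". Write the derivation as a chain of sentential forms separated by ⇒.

A ⇒ eAv ⇒ eeAvv ⇒ eeeAvvv ⇒ eeeeAvvvv ⇒ eeeeeAvvvvv ⇒ eeeeevvvvv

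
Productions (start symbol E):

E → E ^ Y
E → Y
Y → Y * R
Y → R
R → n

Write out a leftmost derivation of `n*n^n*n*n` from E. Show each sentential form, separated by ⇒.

E ⇒ E^Y ⇒ Y^Y ⇒ Y*R^Y ⇒ R*R^Y ⇒ n*R^Y ⇒ n*n^Y ⇒ n*n^Y*R ⇒ n*n^Y*R*R ⇒ n*n^R*R*R ⇒ n*n^n*R*R ⇒ n*n^n*n*R ⇒ n*n^n*n*n

E ⇒ E^Y   [E → E ^ Y]
E^Y ⇒ Y^Y   [E → Y]
Y^Y ⇒ Y*R^Y   [Y → Y * R]
Y*R^Y ⇒ R*R^Y   [Y → R]
R*R^Y ⇒ n*R^Y   [R → n]
n*R^Y ⇒ n*n^Y   [R → n]
n*n^Y ⇒ n*n^Y*R   [Y → Y * R]
n*n^Y*R ⇒ n*n^Y*R*R   [Y → Y * R]
n*n^Y*R*R ⇒ n*n^R*R*R   [Y → R]
n*n^R*R*R ⇒ n*n^n*R*R   [R → n]
n*n^n*R*R ⇒ n*n^n*n*R   [R → n]
n*n^n*n*R ⇒ n*n^n*n*n   [R → n]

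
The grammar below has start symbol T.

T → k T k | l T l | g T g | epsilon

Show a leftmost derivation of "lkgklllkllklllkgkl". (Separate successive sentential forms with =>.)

T=>lTl=>lkTkl=>lkgTgkl=>lkgkTkgkl=>lkgklTlkgkl=>lkgkllTllkgkl=>lkgklllTlllkgkl=>lkgklllkTklllkgkl=>lkgklllklTlklllkgkl=>lkgklllkllklllkgkl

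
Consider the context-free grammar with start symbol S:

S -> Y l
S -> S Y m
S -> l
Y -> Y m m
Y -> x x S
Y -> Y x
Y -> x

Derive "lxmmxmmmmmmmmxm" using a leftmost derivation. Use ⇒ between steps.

S ⇒ SYm   [S -> S Y m]
SYm ⇒ lYm   [S -> l]
lYm ⇒ lYxm   [Y -> Y x]
lYxm ⇒ lYmmxm   [Y -> Y m m]
lYmmxm ⇒ lYmmmmxm   [Y -> Y m m]
lYmmmmxm ⇒ lYmmmmmmxm   [Y -> Y m m]
lYmmmmmmxm ⇒ lYmmmmmmmmxm   [Y -> Y m m]
lYmmmmmmmmxm ⇒ lYxmmmmmmmmxm   [Y -> Y x]
lYxmmmmmmmmxm ⇒ lYmmxmmmmmmmmxm   [Y -> Y m m]
lYmmxmmmmmmmmxm ⇒ lxmmxmmmmmmmmxm   [Y -> x]

S⇒SYm⇒lYm⇒lYxm⇒lYmmxm⇒lYmmmmxm⇒lYmmmmmmxm⇒lYmmmmmmmmxm⇒lYxmmmmmmmmxm⇒lYmmxmmmmmmmmxm⇒lxmmxmmmmmmmmxm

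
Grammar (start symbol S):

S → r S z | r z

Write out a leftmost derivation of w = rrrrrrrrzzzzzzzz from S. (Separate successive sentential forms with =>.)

S=>rSz=>rrSzz=>rrrSzzz=>rrrrSzzzz=>rrrrrSzzzzz=>rrrrrrSzzzzzz=>rrrrrrrSzzzzzzz=>rrrrrrrrzzzzzzzz

S => rSz   [S → r S z]
rSz => rrSzz   [S → r S z]
rrSzz => rrrSzzz   [S → r S z]
rrrSzzz => rrrrSzzzz   [S → r S z]
rrrrSzzzz => rrrrrSzzzzz   [S → r S z]
rrrrrSzzzzz => rrrrrrSzzzzzz   [S → r S z]
rrrrrrSzzzzzz => rrrrrrrSzzzzzzz   [S → r S z]
rrrrrrrSzzzzzzz => rrrrrrrrzzzzzzzz   [S → r z]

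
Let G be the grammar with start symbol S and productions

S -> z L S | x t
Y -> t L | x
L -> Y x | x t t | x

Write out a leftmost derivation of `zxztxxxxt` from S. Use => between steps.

S => zLS => zxS => zxzLS => zxzYxS => zxztLxS => zxztYxxS => zxztxxxS => zxztxxxxt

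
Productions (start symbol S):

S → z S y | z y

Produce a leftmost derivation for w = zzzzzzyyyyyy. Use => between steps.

S => zSy   [S → z S y]
zSy => zzSyy   [S → z S y]
zzSyy => zzzSyyy   [S → z S y]
zzzSyyy => zzzzSyyyy   [S → z S y]
zzzzSyyyy => zzzzzSyyyyy   [S → z S y]
zzzzzSyyyyy => zzzzzzyyyyyy   [S → z y]

S => zSy => zzSyy => zzzSyyy => zzzzSyyyy => zzzzzSyyyyy => zzzzzzyyyyyy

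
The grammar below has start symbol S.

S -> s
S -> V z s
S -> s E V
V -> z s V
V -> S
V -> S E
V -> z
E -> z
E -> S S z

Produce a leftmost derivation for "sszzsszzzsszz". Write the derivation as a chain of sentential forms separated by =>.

S => sEV => sSSzV => sVzsSzV => sSzsSzV => ssEVzsSzV => ssSSzVzsSzV => ssVzsSzVzsSzV => sszzsSzVzsSzV => sszzsszVzsSzV => sszzsszzzsSzV => sszzsszzzsszV => sszzsszzzsszz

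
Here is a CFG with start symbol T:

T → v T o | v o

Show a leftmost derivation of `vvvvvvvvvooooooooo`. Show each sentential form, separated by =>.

T=>vTo=>vvToo=>vvvTooo=>vvvvToooo=>vvvvvTooooo=>vvvvvvToooooo=>vvvvvvvTooooooo=>vvvvvvvvToooooooo=>vvvvvvvvvooooooooo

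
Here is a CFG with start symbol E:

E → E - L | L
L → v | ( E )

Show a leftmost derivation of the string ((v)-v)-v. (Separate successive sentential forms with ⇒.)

E ⇒ E-L   [E → E - L]
E-L ⇒ L-L   [E → L]
L-L ⇒ (E)-L   [L → ( E )]
(E)-L ⇒ (E-L)-L   [E → E - L]
(E-L)-L ⇒ (L-L)-L   [E → L]
(L-L)-L ⇒ ((E)-L)-L   [L → ( E )]
((E)-L)-L ⇒ ((L)-L)-L   [E → L]
((L)-L)-L ⇒ ((v)-L)-L   [L → v]
((v)-L)-L ⇒ ((v)-v)-L   [L → v]
((v)-v)-L ⇒ ((v)-v)-v   [L → v]

E⇒E-L⇒L-L⇒(E)-L⇒(E-L)-L⇒(L-L)-L⇒((E)-L)-L⇒((L)-L)-L⇒((v)-L)-L⇒((v)-v)-L⇒((v)-v)-v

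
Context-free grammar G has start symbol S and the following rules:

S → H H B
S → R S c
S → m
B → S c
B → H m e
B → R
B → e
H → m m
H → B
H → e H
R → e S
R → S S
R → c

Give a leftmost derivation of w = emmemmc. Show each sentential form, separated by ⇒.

S ⇒ RSc   [S → R S c]
RSc ⇒ SSSc   [R → S S]
SSSc ⇒ HHBSSc   [S → H H B]
HHBSSc ⇒ BHBSSc   [H → B]
BHBSSc ⇒ eHBSSc   [B → e]
eHBSSc ⇒ emmBSSc   [H → m m]
emmBSSc ⇒ emmeSSc   [B → e]
emmeSSc ⇒ emmemSc   [S → m]
emmemSc ⇒ emmemmc   [S → m]

S⇒RSc⇒SSSc⇒HHBSSc⇒BHBSSc⇒eHBSSc⇒emmBSSc⇒emmeSSc⇒emmemSc⇒emmemmc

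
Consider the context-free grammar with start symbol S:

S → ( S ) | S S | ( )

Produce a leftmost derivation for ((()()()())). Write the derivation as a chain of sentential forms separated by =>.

S => (S) => ((S)) => ((SS)) => ((SSS)) => ((SSSS)) => ((()SSS)) => ((()()SS)) => ((()()()S)) => ((()()()()))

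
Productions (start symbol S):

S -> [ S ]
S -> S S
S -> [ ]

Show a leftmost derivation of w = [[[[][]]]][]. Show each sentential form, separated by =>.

S=>SS=>[S]S=>[[S]]S=>[[[S]]]S=>[[[SS]]]S=>[[[[]S]]]S=>[[[[][]]]]S=>[[[[][]]]][]

S => SS   [S -> S S]
SS => [S]S   [S -> [ S ]]
[S]S => [[S]]S   [S -> [ S ]]
[[S]]S => [[[S]]]S   [S -> [ S ]]
[[[S]]]S => [[[SS]]]S   [S -> S S]
[[[SS]]]S => [[[[]S]]]S   [S -> [ ]]
[[[[]S]]]S => [[[[][]]]]S   [S -> [ ]]
[[[[][]]]]S => [[[[][]]]][]   [S -> [ ]]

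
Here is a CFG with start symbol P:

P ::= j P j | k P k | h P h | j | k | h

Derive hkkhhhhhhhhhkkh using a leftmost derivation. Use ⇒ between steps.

P ⇒ hPh ⇒ hkPkh ⇒ hkkPkkh ⇒ hkkhPhkkh ⇒ hkkhhPhhkkh ⇒ hkkhhhPhhhkkh ⇒ hkkhhhhPhhhhkkh ⇒ hkkhhhhhhhhhkkh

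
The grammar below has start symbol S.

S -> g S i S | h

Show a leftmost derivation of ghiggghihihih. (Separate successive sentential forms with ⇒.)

S ⇒ gSiS ⇒ ghiS ⇒ ghigSiS ⇒ ghiggSiSiS ⇒ ghigggSiSiSiS ⇒ ghiggghiSiSiS ⇒ ghiggghihiSiS ⇒ ghiggghihihiS ⇒ ghiggghihihih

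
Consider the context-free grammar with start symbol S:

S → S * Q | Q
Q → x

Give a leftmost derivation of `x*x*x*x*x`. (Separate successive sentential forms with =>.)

S => S*Q   [S → S * Q]
S*Q => S*Q*Q   [S → S * Q]
S*Q*Q => S*Q*Q*Q   [S → S * Q]
S*Q*Q*Q => S*Q*Q*Q*Q   [S → S * Q]
S*Q*Q*Q*Q => Q*Q*Q*Q*Q   [S → Q]
Q*Q*Q*Q*Q => x*Q*Q*Q*Q   [Q → x]
x*Q*Q*Q*Q => x*x*Q*Q*Q   [Q → x]
x*x*Q*Q*Q => x*x*x*Q*Q   [Q → x]
x*x*x*Q*Q => x*x*x*x*Q   [Q → x]
x*x*x*x*Q => x*x*x*x*x   [Q → x]

S => S*Q => S*Q*Q => S*Q*Q*Q => S*Q*Q*Q*Q => Q*Q*Q*Q*Q => x*Q*Q*Q*Q => x*x*Q*Q*Q => x*x*x*Q*Q => x*x*x*x*Q => x*x*x*x*x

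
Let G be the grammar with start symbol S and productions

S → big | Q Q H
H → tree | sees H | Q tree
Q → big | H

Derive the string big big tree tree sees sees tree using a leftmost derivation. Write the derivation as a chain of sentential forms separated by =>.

S => Q Q H => big Q H => big H H => big Q tree H => big H tree H => big Q tree tree H => big big tree tree H => big big tree tree sees H => big big tree tree sees sees H => big big tree tree sees sees tree

S => Q Q H   [S → Q Q H]
Q Q H => big Q H   [Q → big]
big Q H => big H H   [Q → H]
big H H => big Q tree H   [H → Q tree]
big Q tree H => big H tree H   [Q → H]
big H tree H => big Q tree tree H   [H → Q tree]
big Q tree tree H => big big tree tree H   [Q → big]
big big tree tree H => big big tree tree sees H   [H → sees H]
big big tree tree sees H => big big tree tree sees sees H   [H → sees H]
big big tree tree sees sees H => big big tree tree sees sees tree   [H → tree]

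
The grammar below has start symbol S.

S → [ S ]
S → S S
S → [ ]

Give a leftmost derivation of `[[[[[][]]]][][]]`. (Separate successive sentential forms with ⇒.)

S ⇒ [S]   [S → [ S ]]
[S] ⇒ [SS]   [S → S S]
[SS] ⇒ [SSS]   [S → S S]
[SSS] ⇒ [[S]SS]   [S → [ S ]]
[[S]SS] ⇒ [[[S]]SS]   [S → [ S ]]
[[[S]]SS] ⇒ [[[[S]]]SS]   [S → [ S ]]
[[[[S]]]SS] ⇒ [[[[SS]]]SS]   [S → S S]
[[[[SS]]]SS] ⇒ [[[[[]S]]]SS]   [S → [ ]]
[[[[[]S]]]SS] ⇒ [[[[[][]]]]SS]   [S → [ ]]
[[[[[][]]]]SS] ⇒ [[[[[][]]]][]S]   [S → [ ]]
[[[[[][]]]][]S] ⇒ [[[[[][]]]][][]]   [S → [ ]]

S ⇒ [S] ⇒ [SS] ⇒ [SSS] ⇒ [[S]SS] ⇒ [[[S]]SS] ⇒ [[[[S]]]SS] ⇒ [[[[SS]]]SS] ⇒ [[[[[]S]]]SS] ⇒ [[[[[][]]]]SS] ⇒ [[[[[][]]]][]S] ⇒ [[[[[][]]]][][]]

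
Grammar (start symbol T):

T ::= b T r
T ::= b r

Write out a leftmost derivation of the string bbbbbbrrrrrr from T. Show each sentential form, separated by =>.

T=>bTr=>bbTrr=>bbbTrrr=>bbbbTrrrr=>bbbbbTrrrrr=>bbbbbbrrrrrr

T => bTr   [T ::= b T r]
bTr => bbTrr   [T ::= b T r]
bbTrr => bbbTrrr   [T ::= b T r]
bbbTrrr => bbbbTrrrr   [T ::= b T r]
bbbbTrrrr => bbbbbTrrrrr   [T ::= b T r]
bbbbbTrrrrr => bbbbbbrrrrrr   [T ::= b r]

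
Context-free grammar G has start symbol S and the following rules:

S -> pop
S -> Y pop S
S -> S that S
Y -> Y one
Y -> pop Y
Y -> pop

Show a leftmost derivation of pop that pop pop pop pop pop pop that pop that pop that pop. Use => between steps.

S => S that S   [S -> S that S]
S that S => S that S that S   [S -> S that S]
S that S that S => pop that S that S   [S -> pop]
pop that S that S => pop that S that S that S   [S -> S that S]
pop that S that S that S => pop that Y pop S that S that S   [S -> Y pop S]
pop that Y pop S that S that S => pop that pop Y pop S that S that S   [Y -> pop Y]
pop that pop Y pop S that S that S => pop that pop pop pop S that S that S   [Y -> pop]
pop that pop pop pop S that S that S => pop that pop pop pop S that S that S that S   [S -> S that S]
pop that pop pop pop S that S that S that S => pop that pop pop pop Y pop S that S that S that S   [S -> Y pop S]
pop that pop pop pop Y pop S that S that S that S => pop that pop pop pop pop pop S that S that S that S   [Y -> pop]
pop that pop pop pop pop pop S that S that S that S => pop that pop pop pop pop pop pop that S that S that S   [S -> pop]
pop that pop pop pop pop pop pop that S that S that S => pop that pop pop pop pop pop pop that pop that S that S   [S -> pop]
pop that pop pop pop pop pop pop that pop that S that S => pop that pop pop pop pop pop pop that pop that pop that S   [S -> pop]
pop that pop pop pop pop pop pop that pop that pop that S => pop that pop pop pop pop pop pop that pop that pop that pop   [S -> pop]

S => S that S => S that S that S => pop that S that S => pop that S that S that S => pop that Y pop S that S that S => pop that pop Y pop S that S that S => pop that pop pop pop S that S that S => pop that pop pop pop S that S that S that S => pop that pop pop pop Y pop S that S that S that S => pop that pop pop pop pop pop S that S that S that S => pop that pop pop pop pop pop pop that S that S that S => pop that pop pop pop pop pop pop that pop that S that S => pop that pop pop pop pop pop pop that pop that pop that S => pop that pop pop pop pop pop pop that pop that pop that pop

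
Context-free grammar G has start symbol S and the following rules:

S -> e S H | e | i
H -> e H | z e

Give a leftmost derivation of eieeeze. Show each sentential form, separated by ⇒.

S ⇒ eSH   [S -> e S H]
eSH ⇒ eiH   [S -> i]
eiH ⇒ eieH   [H -> e H]
eieH ⇒ eieeH   [H -> e H]
eieeH ⇒ eieeeH   [H -> e H]
eieeeH ⇒ eieeeze   [H -> z e]

S ⇒ eSH ⇒ eiH ⇒ eieH ⇒ eieeH ⇒ eieeeH ⇒ eieeeze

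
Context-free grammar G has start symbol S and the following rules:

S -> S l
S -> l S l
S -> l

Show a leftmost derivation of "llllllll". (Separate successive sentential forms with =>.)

S => Sl => Sll => lSlll => lSllll => lSlllll => lSllllll => llllllll

S => Sl   [S -> S l]
Sl => Sll   [S -> S l]
Sll => lSlll   [S -> l S l]
lSlll => lSllll   [S -> S l]
lSllll => lSlllll   [S -> S l]
lSlllll => lSllllll   [S -> S l]
lSllllll => llllllll   [S -> l]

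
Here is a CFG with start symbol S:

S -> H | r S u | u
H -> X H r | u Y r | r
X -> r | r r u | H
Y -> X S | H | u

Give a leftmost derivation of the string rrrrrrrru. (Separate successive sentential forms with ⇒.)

S ⇒ rSu ⇒ rHu ⇒ rXHru ⇒ rrHru ⇒ rrXHrru ⇒ rrrHrru ⇒ rrrXHrrru ⇒ rrrrHrrru ⇒ rrrrrrrru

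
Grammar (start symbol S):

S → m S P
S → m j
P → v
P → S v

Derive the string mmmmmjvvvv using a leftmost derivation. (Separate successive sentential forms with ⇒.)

S ⇒ mSP   [S → m S P]
mSP ⇒ mmSPP   [S → m S P]
mmSPP ⇒ mmmSPPP   [S → m S P]
mmmSPPP ⇒ mmmmSPPPP   [S → m S P]
mmmmSPPPP ⇒ mmmmmjPPPP   [S → m j]
mmmmmjPPPP ⇒ mmmmmjvPPP   [P → v]
mmmmmjvPPP ⇒ mmmmmjvvPP   [P → v]
mmmmmjvvPP ⇒ mmmmmjvvvP   [P → v]
mmmmmjvvvP ⇒ mmmmmjvvvv   [P → v]

S⇒mSP⇒mmSPP⇒mmmSPPP⇒mmmmSPPPP⇒mmmmmjPPPP⇒mmmmmjvPPP⇒mmmmmjvvPP⇒mmmmmjvvvP⇒mmmmmjvvvv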